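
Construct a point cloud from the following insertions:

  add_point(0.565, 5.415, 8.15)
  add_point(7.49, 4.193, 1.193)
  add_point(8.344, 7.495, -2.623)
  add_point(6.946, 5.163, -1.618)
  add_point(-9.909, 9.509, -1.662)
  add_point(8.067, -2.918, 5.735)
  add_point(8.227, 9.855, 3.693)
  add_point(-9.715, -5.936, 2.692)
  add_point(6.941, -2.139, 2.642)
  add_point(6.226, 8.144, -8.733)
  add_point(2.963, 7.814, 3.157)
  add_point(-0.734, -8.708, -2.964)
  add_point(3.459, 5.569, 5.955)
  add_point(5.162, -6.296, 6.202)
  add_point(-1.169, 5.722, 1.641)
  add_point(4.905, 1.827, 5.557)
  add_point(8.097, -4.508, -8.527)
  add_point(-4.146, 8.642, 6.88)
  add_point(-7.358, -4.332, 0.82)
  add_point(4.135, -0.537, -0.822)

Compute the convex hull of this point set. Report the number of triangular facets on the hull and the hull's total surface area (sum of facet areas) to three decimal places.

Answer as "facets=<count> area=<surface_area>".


11 of the 20 inputs are extreme points: [0, 2, 4, 5, 6, 7, 9, 11, 13, 16, 17].

Per-facet area ½‖(b−a)×(c−a)‖:
  f1: (p7, p11, p4) → 87.4552
  f2: (p6, p9, p4) → 108.4153
  f3: (p6, p9, p2) → 11.8929
  f4: (p13, p7, p11) → 61.1594
  f5: (p13, p7, p0) → 91.6018
  f6: (p17, p6, p4) → 62.7729
  f7: (p17, p6, p0) → 27.8561
  f8: (p17, p7, p4) → 78.8448
  f9: (p17, p7, p0) → 46.6206
  f10: (p5, p6, p0) → 54.6653
  f11: (p5, p13, p0) → 25.5570
  f12: (p5, p6, p2) → 42.7587
  f13: (p16, p13, p11) → 62.5399
  f14: (p16, p5, p13) → 32.1356
  f15: (p16, p11, p4) → 114.8216
  f16: (p16, p9, p4) → 110.6400
  f17: (p16, p9, p2) → 41.0201
  f18: (p16, p5, p2) → 80.9217
Σ area = 1141.679

Euler characteristic 11−27+18 = 2 ✓

facets=18 area=1141.679


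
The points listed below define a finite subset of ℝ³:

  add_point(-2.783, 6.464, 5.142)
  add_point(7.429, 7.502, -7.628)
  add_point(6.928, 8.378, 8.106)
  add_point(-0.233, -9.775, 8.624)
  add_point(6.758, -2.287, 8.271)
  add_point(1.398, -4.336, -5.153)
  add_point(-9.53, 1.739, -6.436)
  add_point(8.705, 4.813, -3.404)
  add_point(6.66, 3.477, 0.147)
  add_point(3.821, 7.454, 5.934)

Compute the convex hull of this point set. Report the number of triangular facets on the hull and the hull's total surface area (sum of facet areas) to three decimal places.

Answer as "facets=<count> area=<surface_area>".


Points on the hull: [0, 1, 2, 3, 4, 5, 6, 7] (8 of 10).

Area of each hull facet:
  f1: (p5, p3, p6) → 92.1895
  f2: (p0, p3, p6) → 118.9886
  f3: (p0, p2, p3) → 86.7807
  f4: (p4, p2, p7) → 62.4472
  f5: (p4, p2, p3) → 36.6689
  f6: (p4, p5, p7) → 76.2351
  f7: (p4, p5, p3) → 70.8558
  f8: (p1, p5, p6) → 84.8046
  f9: (p1, p5, p7) → 30.3317
  f10: (p1, p0, p6) → 110.3558
  f11: (p1, p2, p7) → 25.5411
  f12: (p1, p0, p2) → 78.4992
Σ area = 873.698

Euler: V−E+F = 8−18+12 = 2.

facets=12 area=873.698


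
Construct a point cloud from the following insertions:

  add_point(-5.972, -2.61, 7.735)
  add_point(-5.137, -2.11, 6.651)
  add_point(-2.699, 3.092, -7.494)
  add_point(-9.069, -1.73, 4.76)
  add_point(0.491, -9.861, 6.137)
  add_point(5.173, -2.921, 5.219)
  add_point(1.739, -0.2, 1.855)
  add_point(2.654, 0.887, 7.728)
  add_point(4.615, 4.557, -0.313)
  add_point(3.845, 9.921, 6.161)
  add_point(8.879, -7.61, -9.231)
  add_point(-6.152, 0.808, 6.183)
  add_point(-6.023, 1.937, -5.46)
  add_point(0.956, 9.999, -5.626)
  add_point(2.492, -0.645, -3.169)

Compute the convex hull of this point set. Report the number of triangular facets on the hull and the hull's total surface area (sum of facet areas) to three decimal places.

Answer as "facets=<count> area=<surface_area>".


Points on the hull: [0, 2, 3, 4, 5, 7, 9, 10, 11, 12, 13] (11 of 15).

Area of each hull facet:
  f1: (p4, p10, p3) → 109.5577
  f2: (p9, p13, p10) → 118.8460
  f3: (p12, p10, p3) → 99.0551
  f4: (p12, p13, p3) → 54.0955
  f5: (p0, p4, p3) → 18.6660
  f6: (p5, p4, p10) → 65.8402
  f7: (p5, p9, p10) → 93.2374
  f8: (p2, p13, p10) → 61.2940
  f9: (p2, p12, p10) → 28.6221
  f10: (p2, p12, p13) → 14.1411
  f11: (p11, p0, p3) → 7.1494
  f12: (p11, p0, p9) → 20.7432
  f13: (p11, p13, p3) → 31.2888
  f14: (p11, p9, p13) → 80.8894
  f15: (p7, p0, p4) → 43.2168
  f16: (p7, p0, p9) → 37.5922
  f17: (p7, p5, p4) → 21.0537
  f18: (p7, p5, p9) → 19.7841
Σ area = 925.073

Check V−E+F: 11 − 27 + 18 = 2.

facets=18 area=925.073


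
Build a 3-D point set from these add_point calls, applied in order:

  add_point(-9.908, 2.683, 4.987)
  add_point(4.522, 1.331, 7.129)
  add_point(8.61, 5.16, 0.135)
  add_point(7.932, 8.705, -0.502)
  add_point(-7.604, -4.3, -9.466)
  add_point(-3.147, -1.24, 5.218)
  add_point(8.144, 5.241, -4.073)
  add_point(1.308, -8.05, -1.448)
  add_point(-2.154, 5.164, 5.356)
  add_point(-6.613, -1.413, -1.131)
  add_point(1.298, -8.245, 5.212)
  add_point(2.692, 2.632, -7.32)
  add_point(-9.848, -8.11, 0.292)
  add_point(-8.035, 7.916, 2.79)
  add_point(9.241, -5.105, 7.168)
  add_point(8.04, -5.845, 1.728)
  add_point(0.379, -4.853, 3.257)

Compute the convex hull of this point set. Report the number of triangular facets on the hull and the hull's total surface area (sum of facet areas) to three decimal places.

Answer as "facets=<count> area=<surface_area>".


facets=24 area=1013.950

Extreme-point indices: [0, 1, 2, 3, 4, 6, 7, 8, 10, 11, 12, 13, 14, 15] — 14 of 17 on the boundary.

Triangle areas on the boundary:
  f1: (p12, p4, p0) → 63.0009
  f2: (p1, p14, p0) → 44.0468
  f3: (p1, p3, p14) → 41.5640
  f4: (p7, p12, p4) → 56.6732
  f5: (p7, p11, p4) → 67.3599
  f6: (p13, p11, p3) → 79.3194
  f7: (p13, p4, p0) → 48.4575
  f8: (p13, p11, p4) → 95.1163
  f9: (p6, p11, p3) → 14.0350
  f10: (p10, p7, p12) → 37.1567
  f11: (p10, p14, p0) → 62.7972
  f12: (p10, p12, p0) → 70.9345
  f13: (p8, p1, p3) → 42.9848
  f14: (p8, p13, p3) → 38.8894
  f15: (p8, p1, p0) → 23.9967
  f16: (p8, p13, p0) → 20.3695
  f17: (p2, p3, p14) → 9.7427
  f18: (p2, p6, p14) → 21.4459
  f19: (p2, p6, p3) → 7.5841
  f20: (p15, p7, p11) → 47.0857
  f21: (p15, p6, p11) → 42.5926
  f22: (p15, p6, p14) → 33.1859
  f23: (p15, p10, p14) → 21.9002
  f24: (p15, p10, p7) → 23.7115
Σ area = 1013.950

Check V−E+F: 14 − 36 + 24 = 2.


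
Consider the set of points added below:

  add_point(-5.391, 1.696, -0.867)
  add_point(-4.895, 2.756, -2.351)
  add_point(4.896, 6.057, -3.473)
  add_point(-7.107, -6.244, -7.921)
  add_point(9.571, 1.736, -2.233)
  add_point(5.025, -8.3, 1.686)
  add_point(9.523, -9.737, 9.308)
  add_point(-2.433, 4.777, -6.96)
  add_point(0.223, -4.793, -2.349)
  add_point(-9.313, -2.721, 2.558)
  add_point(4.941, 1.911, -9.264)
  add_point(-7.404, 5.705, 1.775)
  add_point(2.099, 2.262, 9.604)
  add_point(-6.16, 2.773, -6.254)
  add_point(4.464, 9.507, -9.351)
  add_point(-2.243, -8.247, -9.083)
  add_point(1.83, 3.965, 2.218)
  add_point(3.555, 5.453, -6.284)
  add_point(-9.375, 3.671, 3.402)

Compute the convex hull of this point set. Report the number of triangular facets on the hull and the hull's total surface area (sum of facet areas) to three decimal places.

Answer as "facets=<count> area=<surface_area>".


11 of the 19 inputs are extreme points: [3, 4, 6, 9, 10, 11, 12, 13, 14, 15, 18].

Triangle areas on the boundary:
  f1: (p12, p6, p4) → 93.3019
  f2: (p9, p12, p18) → 42.2341
  f3: (p9, p12, p6) → 100.3146
  f4: (p10, p6, p4) → 54.5423
  f5: (p10, p15, p6) → 132.0802
  f6: (p11, p12, p18) → 20.8740
  f7: (p14, p10, p4) → 31.9784
  f8: (p14, p12, p4) → 79.2848
  f9: (p14, p11, p12) → 106.6074
  f10: (p14, p10, p15) → 29.7107
  f11: (p13, p14, p11) → 55.1898
  f12: (p13, p11, p18) → 13.2739
  f13: (p3, p9, p18) → 32.7538
  f14: (p3, p13, p18) → 45.8890
  f15: (p3, p15, p6) → 55.6526
  f16: (p3, p9, p6) → 119.4950
  f17: (p3, p14, p15) → 51.1080
  f18: (p3, p13, p14) → 49.8869
Σ area = 1114.177

Euler characteristic 11−27+18 = 2 ✓

facets=18 area=1114.177


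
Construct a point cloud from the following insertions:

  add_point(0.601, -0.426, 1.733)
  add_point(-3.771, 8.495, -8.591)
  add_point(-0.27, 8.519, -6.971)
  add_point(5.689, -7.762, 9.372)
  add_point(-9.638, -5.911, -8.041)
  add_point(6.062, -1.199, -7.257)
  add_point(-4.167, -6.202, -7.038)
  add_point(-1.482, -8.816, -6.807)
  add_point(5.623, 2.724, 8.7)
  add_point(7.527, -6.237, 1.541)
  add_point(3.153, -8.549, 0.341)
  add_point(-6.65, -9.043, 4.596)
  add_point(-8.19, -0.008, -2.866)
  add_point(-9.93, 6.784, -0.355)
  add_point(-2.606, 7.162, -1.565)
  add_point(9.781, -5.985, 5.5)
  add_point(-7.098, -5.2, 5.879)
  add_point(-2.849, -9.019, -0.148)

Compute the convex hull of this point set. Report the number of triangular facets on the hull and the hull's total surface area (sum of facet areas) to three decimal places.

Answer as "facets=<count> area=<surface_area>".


Hull vertices (15/18): indices [1, 2, 3, 4, 5, 7, 8, 9, 10, 11, 13, 14, 15, 16, 17].

Triangle areas on the boundary:
  f1: (p4, p1, p13) → 74.2726
  f2: (p7, p4, p11) → 53.0086
  f3: (p16, p8, p13) → 103.1927
  f4: (p16, p4, p13) → 87.9431
  f5: (p16, p4, p11) → 27.1876
  f6: (p3, p8, p15) → 29.2114
  f7: (p3, p16, p11) → 26.9513
  f8: (p3, p16, p8) → 69.3211
  f9: (p14, p8, p13) → 46.1494
  f10: (p2, p14, p8) → 36.2368
  f11: (p2, p1, p13) → 19.6806
  f12: (p2, p14, p13) → 18.9339
  f13: (p5, p4, p1) → 99.7268
  f14: (p5, p7, p4) → 42.7101
  f15: (p5, p2, p1) → 19.6361
  f16: (p5, p8, p15) → 71.3350
  f17: (p5, p2, p8) → 92.6107
  f18: (p10, p3, p11) → 49.9188
  f19: (p10, p3, p15) → 25.2691
  f20: (p9, p5, p15) → 14.3659
  f21: (p9, p5, p7) → 52.6846
  f22: (p9, p10, p15) → 8.7853
  f23: (p9, p10, p7) → 15.9253
  f24: (p17, p7, p11) → 9.4287
  f25: (p17, p10, p11) → 15.2296
  f26: (p17, p10, p7) → 20.3840
Σ area = 1130.099

Check V−E+F: 15 − 39 + 26 = 2.

facets=26 area=1130.099


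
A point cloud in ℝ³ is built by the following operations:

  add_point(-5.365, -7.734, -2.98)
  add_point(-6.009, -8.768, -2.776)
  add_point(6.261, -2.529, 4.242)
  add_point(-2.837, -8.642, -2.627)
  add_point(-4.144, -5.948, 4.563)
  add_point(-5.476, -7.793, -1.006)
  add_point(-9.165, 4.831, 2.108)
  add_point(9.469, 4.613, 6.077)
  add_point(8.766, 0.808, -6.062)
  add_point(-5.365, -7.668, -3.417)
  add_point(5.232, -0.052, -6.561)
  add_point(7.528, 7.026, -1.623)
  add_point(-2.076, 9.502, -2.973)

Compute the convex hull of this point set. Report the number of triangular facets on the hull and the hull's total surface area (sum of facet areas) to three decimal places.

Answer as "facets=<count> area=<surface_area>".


facets=18 area=756.403

Extreme-point indices: [1, 2, 3, 4, 6, 7, 8, 9, 10, 11, 12] — 11 of 13 on the boundary.

Area of each hull facet:
  f1: (p12, p7, p6) → 76.2148
  f2: (p4, p7, p6) → 102.9028
  f3: (p4, p1, p6) → 49.0318
  f4: (p3, p4, p1) → 12.3003
  f5: (p11, p12, p7) → 37.6674
  f6: (p9, p12, p10) → 83.8676
  f7: (p9, p3, p1) → 2.0130
  f8: (p9, p3, p10) → 16.9538
  f9: (p9, p1, p6) → 9.3451
  f10: (p9, p12, p6) → 70.1479
  f11: (p2, p4, p7) → 33.5068
  f12: (p2, p3, p4) → 42.5383
  f13: (p8, p12, p10) → 21.6408
  f14: (p8, p11, p12) → 37.2427
  f15: (p8, p11, p7) → 31.0025
  f16: (p8, p2, p7) → 44.2259
  f17: (p8, p3, p10) → 15.2370
  f18: (p8, p2, p3) → 70.5646
Σ area = 756.403

Euler: V−E+F = 11−27+18 = 2.


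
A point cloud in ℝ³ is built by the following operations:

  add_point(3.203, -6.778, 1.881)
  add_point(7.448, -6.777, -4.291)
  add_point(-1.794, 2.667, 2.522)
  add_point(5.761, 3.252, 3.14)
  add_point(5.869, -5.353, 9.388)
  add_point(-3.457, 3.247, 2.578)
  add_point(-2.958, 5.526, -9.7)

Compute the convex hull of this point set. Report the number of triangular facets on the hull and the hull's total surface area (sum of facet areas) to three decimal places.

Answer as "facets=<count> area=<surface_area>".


facets=8 area=477.201

6 of the 7 inputs are extreme points: [0, 1, 3, 4, 5, 6].

Facet areas (half cross-product norm):
  f1: (p4, p0, p5) → 48.7745
  f2: (p4, p0, p1) → 24.7439
  f3: (p3, p4, p5) → 49.0552
  f4: (p3, p4, p1) → 63.9100
  f5: (p6, p0, p5) → 75.1349
  f6: (p6, p0, p1) → 63.4339
  f7: (p6, p3, p5) → 57.6974
  f8: (p6, p3, p1) → 94.4509
Σ area = 477.201

Euler: V−E+F = 6−12+8 = 2.


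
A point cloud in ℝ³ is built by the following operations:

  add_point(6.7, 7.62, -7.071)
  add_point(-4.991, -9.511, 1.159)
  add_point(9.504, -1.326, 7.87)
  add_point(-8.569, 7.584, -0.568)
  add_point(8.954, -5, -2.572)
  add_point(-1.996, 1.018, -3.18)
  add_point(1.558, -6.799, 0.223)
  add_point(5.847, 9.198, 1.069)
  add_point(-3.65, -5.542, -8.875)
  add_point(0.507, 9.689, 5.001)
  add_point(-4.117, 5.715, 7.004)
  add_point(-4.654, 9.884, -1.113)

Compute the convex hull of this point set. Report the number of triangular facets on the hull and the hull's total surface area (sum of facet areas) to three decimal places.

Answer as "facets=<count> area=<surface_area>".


facets=16 area=998.199

Points on the hull: [0, 1, 2, 3, 4, 7, 8, 9, 10, 11] (10 of 12).

Area of each hull facet:
  f1: (p8, p1, p3) → 86.5409
  f2: (p0, p8, p3) → 118.9259
  f3: (p10, p1, p3) → 72.6739
  f4: (p10, p1, p2) → 117.0191
  f5: (p11, p0, p3) → 20.8582
  f6: (p7, p0, p2) → 51.4001
  f7: (p7, p11, p0) → 44.6240
  f8: (p4, p0, p8) → 92.4908
  f9: (p4, p8, p1) → 73.4191
  f10: (p4, p0, p2) → 75.2834
  f11: (p4, p1, p2) → 83.4866
  f12: (p9, p10, p2) → 46.3877
  f13: (p9, p7, p2) → 43.3867
  f14: (p9, p7, p11) → 26.5484
  f15: (p9, p10, p3) → 28.7992
  f16: (p9, p11, p3) → 16.3546
Σ area = 998.199

Check V−E+F: 10 − 24 + 16 = 2.


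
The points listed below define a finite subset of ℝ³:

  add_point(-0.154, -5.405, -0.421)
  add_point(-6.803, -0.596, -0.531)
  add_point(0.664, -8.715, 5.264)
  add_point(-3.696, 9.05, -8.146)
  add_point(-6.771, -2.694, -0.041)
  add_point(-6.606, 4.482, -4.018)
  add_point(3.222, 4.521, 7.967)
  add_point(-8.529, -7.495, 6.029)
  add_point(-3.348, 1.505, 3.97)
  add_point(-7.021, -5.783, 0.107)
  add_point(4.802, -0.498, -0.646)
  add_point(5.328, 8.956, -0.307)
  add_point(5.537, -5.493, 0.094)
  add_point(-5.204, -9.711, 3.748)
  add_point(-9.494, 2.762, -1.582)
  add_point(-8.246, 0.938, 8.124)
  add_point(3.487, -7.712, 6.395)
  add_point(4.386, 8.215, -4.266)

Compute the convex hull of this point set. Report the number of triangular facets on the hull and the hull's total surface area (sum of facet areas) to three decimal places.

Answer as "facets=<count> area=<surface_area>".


facets=22 area=850.289

13 of the 18 inputs are extreme points: [0, 2, 3, 6, 7, 9, 11, 12, 13, 14, 15, 16, 17].

Per-facet area ½‖(b−a)×(c−a)‖:
  f1: (p3, p15, p14) → 41.5397
  f2: (p3, p11, p15) → 103.1683
  f3: (p7, p15, p14) → 43.1903
  f4: (p6, p11, p12) → 60.9513
  f5: (p6, p11, p15) → 53.9792
  f6: (p9, p3, p14) → 41.7792
  f7: (p9, p7, p14) → 26.7632
  f8: (p9, p7, p13) → 12.6062
  f9: (p17, p11, p12) → 29.5636
  f10: (p17, p3, p12) → 62.1766
  f11: (p17, p3, p11) → 14.8943
  f12: (p16, p7, p15) → 52.2529
  f13: (p16, p6, p15) → 71.2892
  f14: (p16, p6, p12) → 42.2859
  f15: (p0, p3, p12) → 46.1994
  f16: (p0, p9, p3) → 57.3559
  f17: (p0, p13, p12) → 18.1591
  f18: (p0, p9, p13) → 18.9711
  f19: (p2, p7, p13) → 12.3174
  f20: (p2, p16, p7) → 8.9225
  f21: (p2, p13, p12) → 20.7446
  f22: (p2, p16, p12) → 11.1796
Σ area = 850.289

Euler characteristic 13−33+22 = 2 ✓


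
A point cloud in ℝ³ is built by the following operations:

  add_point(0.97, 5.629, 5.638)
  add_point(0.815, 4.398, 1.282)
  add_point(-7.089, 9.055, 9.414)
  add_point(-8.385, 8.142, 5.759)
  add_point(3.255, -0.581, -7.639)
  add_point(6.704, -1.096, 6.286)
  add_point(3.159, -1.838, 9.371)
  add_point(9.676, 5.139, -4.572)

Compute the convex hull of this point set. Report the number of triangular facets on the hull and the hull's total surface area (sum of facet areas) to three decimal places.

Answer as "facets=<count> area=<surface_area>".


7 of the 8 inputs are extreme points: [0, 2, 3, 4, 5, 6, 7].

Area of each hull facet:
  f1: (p4, p7, p3) → 89.9093
  f2: (p4, p6, p3) → 128.6776
  f3: (p2, p7, p3) → 40.9953
  f4: (p2, p6, p3) → 29.7498
  f5: (p5, p2, p6) → 32.6251
  f6: (p5, p4, p7) → 57.7578
  f7: (p5, p4, p6) → 30.3982
  f8: (p0, p2, p7) → 32.4361
  f9: (p0, p5, p7) → 54.7374
  f10: (p0, p5, p2) → 25.8774
Σ area = 523.164

Euler characteristic 7−15+10 = 2 ✓

facets=10 area=523.164


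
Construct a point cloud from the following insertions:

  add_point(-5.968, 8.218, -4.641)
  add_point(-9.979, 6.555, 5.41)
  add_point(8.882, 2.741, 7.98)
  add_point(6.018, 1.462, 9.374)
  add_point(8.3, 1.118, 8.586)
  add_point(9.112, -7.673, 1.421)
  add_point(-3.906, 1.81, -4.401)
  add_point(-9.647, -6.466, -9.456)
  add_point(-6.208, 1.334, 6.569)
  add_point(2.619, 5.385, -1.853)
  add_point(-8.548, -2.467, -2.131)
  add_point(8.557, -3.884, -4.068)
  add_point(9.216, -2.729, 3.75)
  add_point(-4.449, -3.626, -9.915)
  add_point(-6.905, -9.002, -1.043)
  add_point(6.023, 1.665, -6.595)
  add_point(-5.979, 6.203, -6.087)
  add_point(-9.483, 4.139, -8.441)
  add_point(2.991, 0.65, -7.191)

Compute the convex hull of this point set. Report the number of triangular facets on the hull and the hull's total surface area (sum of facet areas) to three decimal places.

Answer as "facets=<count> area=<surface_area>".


facets=26 area=1109.382

Points on the hull: [0, 1, 2, 3, 4, 5, 7, 8, 9, 11, 12, 13, 14, 15, 17] (15 of 19).

Area of each hull facet:
  f1: (p7, p14, p1) → 78.7302
  f2: (p5, p3, p14) → 101.2395
  f3: (p5, p7, p14) → 68.2746
  f4: (p8, p14, p1) → 36.2957
  f5: (p8, p3, p1) → 33.0459
  f6: (p8, p3, p14) → 79.1079
  f7: (p17, p7, p13) → 27.7323
  f8: (p17, p15, p13) → 57.0308
  f9: (p17, p15, p0) → 45.3103
  f10: (p17, p0, p1) → 35.0248
  f11: (p17, p7, p1) → 72.2875
  f12: (p4, p5, p3) → 12.8263
  f13: (p11, p15, p13) → 40.1597
  f14: (p11, p7, p13) → 27.6553
  f15: (p11, p5, p7) → 62.3484
  f16: (p11, p5, p12) → 18.0530
  f17: (p2, p0, p1) → 104.0309
  f18: (p2, p3, p1) → 24.3150
  f19: (p2, p4, p3) → 2.1393
  f20: (p2, p11, p12) → 19.2346
  f21: (p2, p11, p15) → 45.3224
  f22: (p2, p5, p12) → 4.2784
  f23: (p2, p4, p5) → 9.2525
  f24: (p9, p15, p0) → 29.9376
  f25: (p9, p2, p0) → 35.1065
  f26: (p9, p2, p15) → 40.6430
Σ area = 1109.382

Euler characteristic 15−39+26 = 2 ✓


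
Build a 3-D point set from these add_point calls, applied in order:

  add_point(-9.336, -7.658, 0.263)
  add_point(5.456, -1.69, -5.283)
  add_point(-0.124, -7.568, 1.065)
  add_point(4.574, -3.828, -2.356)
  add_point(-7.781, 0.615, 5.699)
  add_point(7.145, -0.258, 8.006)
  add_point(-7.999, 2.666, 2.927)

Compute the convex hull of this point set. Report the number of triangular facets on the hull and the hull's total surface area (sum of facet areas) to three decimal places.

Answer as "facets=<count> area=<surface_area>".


facets=10 area=450.842

Hull vertices (7/7): indices [0, 1, 2, 3, 4, 5, 6].

Area of each hull facet:
  f1: (p1, p6, p0) → 84.3974
  f2: (p1, p6, p5) → 99.9483
  f3: (p2, p5, p0) → 44.3036
  f4: (p2, p1, p0) → 41.4394
  f5: (p4, p5, p0) → 74.4431
  f6: (p4, p6, p0) → 17.2936
  f7: (p4, p6, p5) → 25.5020
  f8: (p3, p1, p5) → 18.3453
  f9: (p3, p2, p5) → 38.5757
  f10: (p3, p2, p1) → 6.5938
Σ area = 450.842

Check V−E+F: 7 − 15 + 10 = 2.


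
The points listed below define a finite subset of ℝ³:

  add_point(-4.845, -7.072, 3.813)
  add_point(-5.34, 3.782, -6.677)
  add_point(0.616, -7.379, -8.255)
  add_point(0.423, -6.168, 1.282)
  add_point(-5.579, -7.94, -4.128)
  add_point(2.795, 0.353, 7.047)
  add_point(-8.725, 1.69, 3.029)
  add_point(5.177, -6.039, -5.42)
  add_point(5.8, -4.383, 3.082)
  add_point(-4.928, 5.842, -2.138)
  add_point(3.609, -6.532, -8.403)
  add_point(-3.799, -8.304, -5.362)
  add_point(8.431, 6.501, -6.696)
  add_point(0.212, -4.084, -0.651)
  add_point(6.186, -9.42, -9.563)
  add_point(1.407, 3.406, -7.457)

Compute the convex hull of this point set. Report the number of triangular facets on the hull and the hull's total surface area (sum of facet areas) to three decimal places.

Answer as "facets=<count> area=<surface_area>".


facets=20 area=833.237

Extreme-point indices: [0, 1, 2, 4, 5, 6, 8, 9, 11, 12, 14, 15] — 12 of 16 on the boundary.

Area of each hull facet:
  f1: (p0, p5, p6) → 50.9361
  f2: (p8, p0, p14) → 74.9173
  f3: (p8, p0, p5) → 36.1318
  f4: (p8, p14, p12) → 94.9983
  f5: (p8, p5, p12) → 50.9974
  f6: (p9, p1, p6) → 17.9021
  f7: (p9, p1, p12) → 34.6547
  f8: (p9, p5, p6) → 46.0620
  f9: (p9, p5, p12) → 88.6603
  f10: (p15, p14, p12) → 53.2685
  f11: (p15, p1, p12) → 12.9470
  f12: (p15, p1, p14) → 42.9407
  f13: (p11, p0, p14) → 44.0358
  f14: (p4, p0, p6) → 38.5572
  f15: (p4, p11, p0) → 7.6292
  f16: (p4, p1, p6) → 57.7371
  f17: (p4, p11, p1) → 13.1713
  f18: (p2, p1, p14) → 25.6491
  f19: (p2, p11, p14) → 9.4619
  f20: (p2, p11, p1) → 32.5796
Σ area = 833.237

Check V−E+F: 12 − 30 + 20 = 2.


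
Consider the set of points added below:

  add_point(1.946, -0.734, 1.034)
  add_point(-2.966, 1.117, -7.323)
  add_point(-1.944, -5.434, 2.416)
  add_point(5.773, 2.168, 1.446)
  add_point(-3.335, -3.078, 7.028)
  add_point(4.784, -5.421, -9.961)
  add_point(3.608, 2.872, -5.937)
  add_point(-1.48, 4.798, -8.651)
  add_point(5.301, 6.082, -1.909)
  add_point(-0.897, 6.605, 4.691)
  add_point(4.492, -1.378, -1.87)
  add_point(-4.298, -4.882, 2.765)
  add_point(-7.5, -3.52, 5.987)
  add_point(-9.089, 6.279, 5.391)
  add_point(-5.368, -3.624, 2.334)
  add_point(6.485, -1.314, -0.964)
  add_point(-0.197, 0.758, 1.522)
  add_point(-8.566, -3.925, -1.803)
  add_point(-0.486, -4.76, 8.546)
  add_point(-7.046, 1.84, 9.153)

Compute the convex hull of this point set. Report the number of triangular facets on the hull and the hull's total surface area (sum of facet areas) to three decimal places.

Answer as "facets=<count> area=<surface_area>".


facets=26 area=789.479

15 of the 20 inputs are extreme points: [1, 2, 3, 5, 6, 7, 8, 9, 11, 12, 13, 15, 17, 18, 19].

Per-facet area ½‖(b−a)×(c−a)‖:
  f1: (p18, p5, p15) → 53.9707
  f2: (p18, p5, p2) → 30.0267
  f3: (p8, p5, p15) → 36.5564
  f4: (p8, p7, p13) → 74.0354
  f5: (p17, p5, p2) → 56.1868
  f6: (p17, p7, p13) → 80.2274
  f7: (p6, p7, p5) → 27.7037
  f8: (p6, p8, p5) → 14.7520
  f9: (p6, p8, p7) → 15.0661
  f10: (p9, p8, p13) → 25.0949
  f11: (p3, p18, p15) → 25.1515
  f12: (p3, p8, p15) → 10.7189
  f13: (p3, p9, p18) → 47.7467
  f14: (p3, p9, p8) → 21.8477
  f15: (p1, p7, p5) → 21.4560
  f16: (p1, p17, p5) → 47.3090
  f17: (p1, p17, p7) → 9.4650
  f18: (p19, p9, p13) → 24.5700
  f19: (p19, p9, p18) → 41.4108
  f20: (p12, p19, p18) → 23.5061
  f21: (p12, p17, p13) → 39.1302
  f22: (p12, p19, p13) → 18.4503
  f23: (p11, p17, p2) → 6.2858
  f24: (p11, p12, p17) → 14.9955
  f25: (p11, p18, p2) → 7.7266
  f26: (p11, p12, p18) → 16.0883
Σ area = 789.479

Euler: V−E+F = 15−39+26 = 2.


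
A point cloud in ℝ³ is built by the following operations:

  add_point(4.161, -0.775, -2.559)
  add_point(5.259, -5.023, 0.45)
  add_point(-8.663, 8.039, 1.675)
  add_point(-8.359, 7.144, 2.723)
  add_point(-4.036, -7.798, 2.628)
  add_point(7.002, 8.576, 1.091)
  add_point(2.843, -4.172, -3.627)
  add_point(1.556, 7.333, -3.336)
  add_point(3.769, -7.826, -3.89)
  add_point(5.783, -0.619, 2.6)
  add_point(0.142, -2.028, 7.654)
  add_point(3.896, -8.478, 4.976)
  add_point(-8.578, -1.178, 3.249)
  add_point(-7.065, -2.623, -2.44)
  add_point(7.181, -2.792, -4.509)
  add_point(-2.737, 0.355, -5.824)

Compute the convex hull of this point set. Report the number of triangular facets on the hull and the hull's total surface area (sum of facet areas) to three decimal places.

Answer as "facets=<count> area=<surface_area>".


facets=22 area=756.769

13 of the 16 inputs are extreme points: [2, 3, 4, 5, 7, 8, 9, 10, 11, 12, 13, 14, 15].

Triangle areas on the boundary:
  f1: (p7, p5, p2) → 37.2289
  f2: (p7, p5, p14) → 40.9881
  f3: (p10, p11, p5) → 55.0159
  f4: (p9, p5, p14) → 35.3400
  f5: (p9, p11, p14) → 31.8374
  f6: (p9, p11, p5) → 6.3275
  f7: (p8, p11, p14) → 26.8523
  f8: (p15, p7, p14) → 43.2828
  f9: (p15, p8, p14) → 30.8827
  f10: (p15, p8, p13) → 33.1857
  f11: (p15, p13, p2) → 35.6415
  f12: (p15, p7, p2) → 46.9902
  f13: (p3, p5, p2) → 10.9150
  f14: (p3, p10, p5) → 88.7733
  f15: (p12, p3, p10) → 40.7284
  f16: (p12, p13, p2) → 28.2509
  f17: (p12, p3, p2) → 4.3490
  f18: (p4, p8, p11) → 35.1776
  f19: (p4, p8, p13) → 39.6493
  f20: (p4, p12, p13) → 22.2683
  f21: (p4, p10, p11) → 29.8078
  f22: (p4, p12, p10) → 33.2763
Σ area = 756.769

Euler: V−E+F = 13−33+22 = 2.


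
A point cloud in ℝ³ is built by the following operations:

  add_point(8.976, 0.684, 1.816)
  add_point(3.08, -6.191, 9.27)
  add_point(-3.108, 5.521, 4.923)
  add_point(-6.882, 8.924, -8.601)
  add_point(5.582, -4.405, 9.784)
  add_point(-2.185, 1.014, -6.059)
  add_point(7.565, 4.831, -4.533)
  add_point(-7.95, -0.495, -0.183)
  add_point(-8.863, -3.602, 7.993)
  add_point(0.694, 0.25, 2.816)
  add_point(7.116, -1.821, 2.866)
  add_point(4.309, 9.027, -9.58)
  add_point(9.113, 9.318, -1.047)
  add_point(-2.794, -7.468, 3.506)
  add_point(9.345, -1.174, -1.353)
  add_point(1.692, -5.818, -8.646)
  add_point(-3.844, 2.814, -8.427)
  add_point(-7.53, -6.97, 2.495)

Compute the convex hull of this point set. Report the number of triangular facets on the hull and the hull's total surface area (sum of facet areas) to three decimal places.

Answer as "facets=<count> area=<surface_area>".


Points on the hull: [0, 1, 2, 3, 4, 6, 7, 8, 11, 12, 13, 14, 15, 16, 17] (15 of 18).

Per-facet area ½‖(b−a)×(c−a)‖:
  f1: (p15, p11, p14) → 76.9101
  f2: (p2, p4, p8) → 73.7991
  f3: (p2, p4, p12) → 97.2859
  f4: (p6, p11, p14) → 10.4363
  f5: (p6, p12, p14) → 19.6184
  f6: (p6, p12, p11) → 21.4897
  f7: (p3, p15, p11) → 83.3374
  f8: (p3, p2, p8) → 76.9198
  f9: (p3, p12, p11) → 50.1204
  f10: (p3, p2, p12) → 99.1989
  f11: (p0, p12, p14) → 16.4335
  f12: (p0, p4, p14) → 16.4683
  f13: (p0, p4, p12) → 30.9564
  f14: (p1, p15, p14) → 76.8036
  f15: (p1, p4, p14) → 18.4004
  f16: (p1, p13, p15) → 50.2429
  f17: (p1, p4, p8) → 14.0977
  f18: (p7, p3, p8) → 25.5696
  f19: (p16, p3, p15) → 4.1380
  f20: (p17, p13, p15) → 31.5238
  f21: (p17, p16, p15) → 71.1493
  f22: (p17, p7, p8) → 22.7898
  f23: (p17, p7, p3) → 15.9417
  f24: (p17, p16, p3) → 45.0071
  f25: (p17, p1, p8) → 39.4773
  f26: (p17, p1, p13) → 11.7694
Σ area = 1099.885

Check V−E+F: 15 − 39 + 26 = 2.

facets=26 area=1099.885


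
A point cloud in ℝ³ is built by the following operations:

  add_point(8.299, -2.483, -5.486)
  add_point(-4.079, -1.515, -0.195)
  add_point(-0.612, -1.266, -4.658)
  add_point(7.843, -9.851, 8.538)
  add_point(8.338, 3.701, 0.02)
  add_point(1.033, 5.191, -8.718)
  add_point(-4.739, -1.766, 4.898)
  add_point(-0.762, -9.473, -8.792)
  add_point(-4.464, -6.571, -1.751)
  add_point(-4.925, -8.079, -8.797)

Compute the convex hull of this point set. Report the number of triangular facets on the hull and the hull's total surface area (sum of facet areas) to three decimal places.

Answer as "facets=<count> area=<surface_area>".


9 of the 10 inputs are extreme points: [0, 1, 3, 4, 5, 6, 7, 8, 9].

Facet areas (half cross-product norm):
  f1: (p6, p3, p4) → 103.3347
  f2: (p6, p5, p4) → 83.1287
  f3: (p0, p3, p4) → 63.6773
  f4: (p0, p5, p4) → 43.3307
  f5: (p8, p3, p9) → 46.4065
  f6: (p8, p6, p9) → 12.2452
  f7: (p8, p6, p3) → 62.5188
  f8: (p1, p5, p9) → 63.8533
  f9: (p1, p6, p9) → 18.5964
  f10: (p1, p6, p5) → 19.0485
  f11: (p7, p5, p9) → 31.7747
  f12: (p7, p0, p5) → 64.8186
  f13: (p7, p3, p9) → 38.3758
  f14: (p7, p0, p3) → 94.2770
Σ area = 745.386

Euler characteristic 9−21+14 = 2 ✓

facets=14 area=745.386


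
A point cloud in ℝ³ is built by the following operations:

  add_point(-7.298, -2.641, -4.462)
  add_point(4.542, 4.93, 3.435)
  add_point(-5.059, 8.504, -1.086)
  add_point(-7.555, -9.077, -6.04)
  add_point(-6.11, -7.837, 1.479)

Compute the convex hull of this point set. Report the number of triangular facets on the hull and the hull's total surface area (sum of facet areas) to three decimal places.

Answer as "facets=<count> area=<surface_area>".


facets=6 area=325.308

Extreme-point indices: [0, 1, 2, 3, 4] — 5 of 5 on the boundary.

Per-facet area ½‖(b−a)×(c−a)‖:
  f1: (p2, p1, p3) → 102.8893
  f2: (p4, p1, p3) → 60.7305
  f3: (p4, p2, p1) → 87.8318
  f4: (p0, p2, p3) → 6.2762
  f5: (p0, p4, p3) → 23.6487
  f6: (p0, p4, p2) → 43.9312
Σ area = 325.308

Check V−E+F: 5 − 9 + 6 = 2.


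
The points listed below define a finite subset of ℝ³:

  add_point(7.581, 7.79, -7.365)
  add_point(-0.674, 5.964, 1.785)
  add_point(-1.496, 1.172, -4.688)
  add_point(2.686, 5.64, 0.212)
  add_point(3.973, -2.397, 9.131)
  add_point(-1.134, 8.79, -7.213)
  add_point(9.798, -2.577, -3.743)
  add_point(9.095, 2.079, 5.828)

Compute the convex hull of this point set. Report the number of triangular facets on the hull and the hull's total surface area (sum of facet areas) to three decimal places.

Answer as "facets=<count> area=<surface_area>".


Extreme-point indices: [0, 1, 2, 4, 5, 6, 7] — 7 of 8 on the boundary.

Triangle areas on the boundary:
  f1: (p0, p6, p2) → 57.7761
  f2: (p4, p6, p2) → 79.8593
  f3: (p1, p4, p2) → 48.4917
  f4: (p7, p0, p6) → 59.2665
  f5: (p7, p4, p6) → 39.6833
  f6: (p7, p1, p0) → 67.7394
  f7: (p7, p1, p4) → 41.4796
  f8: (p5, p0, p2) → 35.1828
  f9: (p5, p1, p2) → 30.8681
  f10: (p5, p1, p0) → 41.3318
Σ area = 501.679

Check V−E+F: 7 − 15 + 10 = 2.

facets=10 area=501.679


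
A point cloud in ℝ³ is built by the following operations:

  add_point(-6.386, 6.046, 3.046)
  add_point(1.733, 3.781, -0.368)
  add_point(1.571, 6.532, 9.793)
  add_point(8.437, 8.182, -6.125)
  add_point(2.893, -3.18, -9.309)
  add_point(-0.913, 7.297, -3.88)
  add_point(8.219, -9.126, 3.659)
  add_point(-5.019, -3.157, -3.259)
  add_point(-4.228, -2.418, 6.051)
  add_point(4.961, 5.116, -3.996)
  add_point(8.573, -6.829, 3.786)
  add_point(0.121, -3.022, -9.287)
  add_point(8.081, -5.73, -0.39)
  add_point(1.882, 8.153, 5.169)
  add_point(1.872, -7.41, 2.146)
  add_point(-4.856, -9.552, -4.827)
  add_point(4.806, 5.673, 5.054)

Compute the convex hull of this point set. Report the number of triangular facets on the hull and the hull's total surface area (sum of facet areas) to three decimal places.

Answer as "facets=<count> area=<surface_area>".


facets=24 area=940.187

Points on the hull: [0, 2, 3, 4, 5, 6, 7, 8, 10, 11, 12, 13, 15, 16] (14 of 17).

Triangle areas on the boundary:
  f1: (p13, p2, p0) → 21.4992
  f2: (p13, p2, p3) → 17.0376
  f3: (p16, p3, p10) → 78.8148
  f4: (p16, p2, p10) → 35.1988
  f5: (p16, p2, p3) → 15.3911
  f6: (p8, p15, p0) → 58.6925
  f7: (p8, p2, p0) → 45.2649
  f8: (p5, p11, p3) → 56.1118
  f9: (p5, p13, p0) → 35.5100
  f10: (p5, p13, p3) → 45.7955
  f11: (p7, p15, p0) → 13.4535
  f12: (p7, p11, p15) → 25.6631
  f13: (p7, p5, p0) → 46.0152
  f14: (p7, p5, p11) → 42.5834
  f15: (p4, p11, p3) → 16.7932
  f16: (p4, p11, p15) → 11.2651
  f17: (p6, p2, p10) → 12.1319
  f18: (p6, p8, p2) → 81.0213
  f19: (p6, p8, p15) → 87.3469
  f20: (p6, p4, p15) → 79.0593
  f21: (p12, p4, p3) → 67.8348
  f22: (p12, p6, p4) → 16.4906
  f23: (p12, p3, p10) → 26.2370
  f24: (p12, p6, p10) → 4.9755
Σ area = 940.187

Check V−E+F: 14 − 36 + 24 = 2.


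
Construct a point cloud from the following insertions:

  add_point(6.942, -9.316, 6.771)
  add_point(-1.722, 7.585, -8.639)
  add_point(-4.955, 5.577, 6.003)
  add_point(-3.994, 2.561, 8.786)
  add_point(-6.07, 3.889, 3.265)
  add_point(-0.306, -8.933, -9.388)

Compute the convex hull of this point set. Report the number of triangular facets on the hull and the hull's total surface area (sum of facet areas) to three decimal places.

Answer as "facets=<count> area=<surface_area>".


facets=8 area=647.843

6 of the 6 inputs are extreme points: [0, 1, 2, 3, 4, 5].

Per-facet area ½‖(b−a)×(c−a)‖:
  f1: (p5, p1, p4) → 107.1004
  f2: (p5, p1, p0) → 146.9710
  f3: (p2, p1, p4) → 19.7303
  f4: (p2, p1, p0) → 144.2969
  f5: (p3, p2, p4) → 6.9448
  f6: (p3, p2, p0) → 27.5879
  f7: (p3, p5, p4) → 53.4012
  f8: (p3, p5, p0) → 141.8101
Σ area = 647.843

Euler characteristic 6−12+8 = 2 ✓


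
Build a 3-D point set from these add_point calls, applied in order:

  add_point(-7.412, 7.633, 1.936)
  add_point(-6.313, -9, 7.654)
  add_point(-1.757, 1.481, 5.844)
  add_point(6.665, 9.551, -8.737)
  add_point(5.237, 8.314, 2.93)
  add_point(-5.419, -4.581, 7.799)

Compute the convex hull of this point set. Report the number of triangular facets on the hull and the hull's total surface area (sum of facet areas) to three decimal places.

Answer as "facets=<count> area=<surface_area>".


facets=8 area=469.867

Hull vertices (6/6): indices [0, 1, 2, 3, 4, 5].

Area of each hull facet:
  f1: (p1, p3, p0) → 151.7073
  f2: (p5, p1, p0) → 17.1743
  f3: (p4, p3, p0) → 74.9985
  f4: (p4, p1, p3) → 117.2319
  f5: (p4, p5, p1) → 21.4840
  f6: (p2, p5, p0) → 31.6496
  f7: (p2, p4, p0) → 46.5458
  f8: (p2, p4, p5) → 9.0754
Σ area = 469.867

Euler characteristic 6−12+8 = 2 ✓


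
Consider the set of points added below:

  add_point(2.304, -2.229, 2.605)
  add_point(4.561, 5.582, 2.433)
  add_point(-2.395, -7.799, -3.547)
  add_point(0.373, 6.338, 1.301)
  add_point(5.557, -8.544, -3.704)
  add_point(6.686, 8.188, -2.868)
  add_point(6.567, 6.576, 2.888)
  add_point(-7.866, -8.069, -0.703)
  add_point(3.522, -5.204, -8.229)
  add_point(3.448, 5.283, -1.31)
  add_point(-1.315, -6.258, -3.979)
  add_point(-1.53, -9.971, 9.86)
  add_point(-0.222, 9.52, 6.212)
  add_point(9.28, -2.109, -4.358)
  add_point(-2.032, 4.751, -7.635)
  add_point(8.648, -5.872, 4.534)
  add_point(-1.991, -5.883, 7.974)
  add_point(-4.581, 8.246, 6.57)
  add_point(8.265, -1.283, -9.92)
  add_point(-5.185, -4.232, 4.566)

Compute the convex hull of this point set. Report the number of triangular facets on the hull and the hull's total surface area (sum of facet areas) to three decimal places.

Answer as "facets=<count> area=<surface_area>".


facets=24 area=1069.169

Extreme-point indices: [2, 4, 5, 6, 7, 8, 11, 12, 13, 14, 15, 17, 18, 19] — 14 of 20 on the boundary.

Per-facet area ½‖(b−a)×(c−a)‖:
  f1: (p4, p11, p7) → 81.3624
  f2: (p19, p11, p7) → 29.3518
  f3: (p17, p14, p7) → 111.4023
  f4: (p17, p14, p12) → 33.3084
  f5: (p17, p19, p7) → 32.9579
  f6: (p17, p11, p12) → 42.3723
  f7: (p17, p19, p11) → 45.9367
  f8: (p15, p4, p13) → 32.2729
  f9: (p15, p4, p11) → 56.0731
  f10: (p15, p6, p13) → 53.7293
  f11: (p15, p11, p12) → 107.3092
  f12: (p15, p6, p12) → 46.3891
  f13: (p2, p4, p7) → 11.3660
  f14: (p8, p2, p4) → 22.1372
  f15: (p8, p14, p7) → 77.1554
  f16: (p8, p2, p7) → 8.2670
  f17: (p18, p8, p14) → 35.9534
  f18: (p18, p4, p13) → 21.1640
  f19: (p18, p8, p4) → 18.2612
  f20: (p5, p14, p12) → 60.0668
  f21: (p5, p6, p12) → 23.0289
  f22: (p5, p18, p14) → 56.8821
  f23: (p5, p6, p13) → 31.8209
  f24: (p5, p18, p13) → 30.6010
Σ area = 1069.169

Euler characteristic 14−36+24 = 2 ✓


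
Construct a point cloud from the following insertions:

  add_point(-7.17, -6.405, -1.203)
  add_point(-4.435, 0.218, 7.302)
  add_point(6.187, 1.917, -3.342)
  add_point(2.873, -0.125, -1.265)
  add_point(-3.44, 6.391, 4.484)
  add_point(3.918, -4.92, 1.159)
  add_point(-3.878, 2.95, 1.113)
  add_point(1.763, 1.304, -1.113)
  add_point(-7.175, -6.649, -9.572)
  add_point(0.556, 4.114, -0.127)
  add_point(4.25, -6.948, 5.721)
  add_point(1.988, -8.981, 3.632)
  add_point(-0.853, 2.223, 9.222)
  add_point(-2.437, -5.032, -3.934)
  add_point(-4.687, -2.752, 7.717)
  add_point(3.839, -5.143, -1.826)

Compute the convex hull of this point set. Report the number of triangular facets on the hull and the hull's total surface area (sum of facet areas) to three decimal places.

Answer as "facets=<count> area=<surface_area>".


Points on the hull: [0, 1, 2, 4, 8, 9, 10, 11, 12, 14, 15] (11 of 16).

Per-facet area ½‖(b−a)×(c−a)‖:
  f1: (p9, p2, p8) → 55.4584
  f2: (p9, p4, p8) → 49.6256
  f3: (p9, p4, p2) → 7.0054
  f4: (p15, p2, p8) → 49.9288
  f5: (p15, p11, p8) → 46.2122
  f6: (p10, p15, p2) → 27.1215
  f7: (p10, p15, p11) → 12.7708
  f8: (p10, p14, p11) → 18.1987
  f9: (p0, p4, p8) → 55.1052
  f10: (p0, p11, p8) → 39.9768
  f11: (p0, p14, p11) → 44.9876
  f12: (p12, p4, p2) → 44.8574
  f13: (p12, p10, p2) → 68.1137
  f14: (p12, p10, p14) → 32.1115
  f15: (p1, p12, p4) → 14.6212
  f16: (p1, p12, p14) → 6.1087
  f17: (p1, p0, p4) → 36.8506
  f18: (p1, p0, p14) → 14.4644
Σ area = 623.518

Euler characteristic 11−27+18 = 2 ✓

facets=18 area=623.518


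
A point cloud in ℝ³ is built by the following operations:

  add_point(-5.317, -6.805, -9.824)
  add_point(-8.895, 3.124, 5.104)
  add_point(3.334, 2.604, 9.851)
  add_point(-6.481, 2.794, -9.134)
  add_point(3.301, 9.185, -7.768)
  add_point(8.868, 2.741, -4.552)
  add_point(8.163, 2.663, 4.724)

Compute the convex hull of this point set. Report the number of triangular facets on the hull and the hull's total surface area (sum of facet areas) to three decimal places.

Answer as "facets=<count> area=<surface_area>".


7 of the 7 inputs are extreme points: [0, 1, 2, 3, 4, 5, 6].

Area of each hull facet:
  f1: (p4, p0, p5) → 79.5961
  f2: (p2, p0, p1) → 119.5035
  f3: (p2, p4, p1) → 115.4538
  f4: (p3, p0, p1) → 69.5668
  f5: (p3, p4, p1) → 84.9611
  f6: (p3, p4, p0) → 51.0254
  f7: (p6, p0, p5) → 81.0104
  f8: (p6, p2, p0) → 77.2676
  f9: (p6, p4, p5) → 40.2299
  f10: (p6, p2, p4) → 48.3405
Σ area = 766.955

Euler: V−E+F = 7−15+10 = 2.

facets=10 area=766.955


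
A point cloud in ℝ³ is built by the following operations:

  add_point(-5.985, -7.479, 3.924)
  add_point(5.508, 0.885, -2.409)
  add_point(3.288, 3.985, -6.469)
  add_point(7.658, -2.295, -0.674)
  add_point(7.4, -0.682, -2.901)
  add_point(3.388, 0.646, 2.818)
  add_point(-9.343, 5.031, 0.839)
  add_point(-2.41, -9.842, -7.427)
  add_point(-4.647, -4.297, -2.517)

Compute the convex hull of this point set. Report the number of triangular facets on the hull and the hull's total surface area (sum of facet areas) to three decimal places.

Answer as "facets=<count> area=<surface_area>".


8 of the 9 inputs are extreme points: [0, 1, 2, 3, 4, 5, 6, 7].

Triangle areas on the boundary:
  f1: (p0, p7, p6) → 80.7100
  f2: (p0, p7, p3) → 81.5447
  f3: (p2, p7, p6) → 106.6734
  f4: (p5, p0, p6) → 74.3011
  f5: (p5, p0, p3) → 37.6194
  f6: (p5, p2, p6) → 64.9346
  f7: (p4, p7, p3) → 19.5299
  f8: (p4, p2, p7) → 50.3177
  f9: (p4, p5, p3) → 8.5782
  f10: (p1, p5, p2) → 13.1434
  f11: (p1, p4, p2) → 6.0184
  f12: (p1, p4, p5) → 6.3548
Σ area = 549.726

Euler characteristic 8−18+12 = 2 ✓

facets=12 area=549.726


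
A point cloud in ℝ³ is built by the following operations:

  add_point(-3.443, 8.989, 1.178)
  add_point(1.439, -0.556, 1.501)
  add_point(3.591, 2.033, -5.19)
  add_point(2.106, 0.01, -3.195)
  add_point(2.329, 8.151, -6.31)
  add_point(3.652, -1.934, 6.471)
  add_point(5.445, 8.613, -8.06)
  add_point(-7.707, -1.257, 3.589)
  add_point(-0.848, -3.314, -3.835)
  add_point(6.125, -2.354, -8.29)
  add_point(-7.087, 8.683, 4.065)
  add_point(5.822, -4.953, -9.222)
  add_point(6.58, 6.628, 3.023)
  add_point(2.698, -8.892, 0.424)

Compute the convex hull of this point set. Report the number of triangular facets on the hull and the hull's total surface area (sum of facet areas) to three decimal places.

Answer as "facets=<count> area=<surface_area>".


facets=18 area=752.048

Extreme-point indices: [0, 4, 5, 6, 7, 8, 9, 10, 11, 12, 13] — 11 of 14 on the boundary.

Area of each hull facet:
  f1: (p5, p13, p7) → 53.1040
  f2: (p5, p11, p12) → 76.1425
  f3: (p5, p11, p13) → 48.4299
  f4: (p10, p5, p7) → 58.5141
  f5: (p10, p5, p12) → 65.8331
  f6: (p8, p13, p7) → 40.4986
  f7: (p8, p11, p13) → 33.9628
  f8: (p9, p11, p12) → 10.6502
  f9: (p9, p6, p12) → 61.3777
  f10: (p9, p6, p11) → 5.4548
  f11: (p0, p6, p12) → 56.3069
  f12: (p0, p10, p12) → 19.0190
  f13: (p4, p0, p6) → 7.5365
  f14: (p4, p0, p10) → 6.2901
  f15: (p4, p6, p11) → 24.4939
  f16: (p4, p8, p11) → 52.4496
  f17: (p4, p10, p7) → 69.8644
  f18: (p4, p8, p7) → 62.1200
Σ area = 752.048

Euler: V−E+F = 11−27+18 = 2.
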